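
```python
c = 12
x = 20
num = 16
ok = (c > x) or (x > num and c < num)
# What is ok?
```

Trace:
`c = 12` → c = 12
`x = 20` → x = 20
`num = 16` → num = 16
`ok = (c > x) or (x > num and c < num)` → ok = True
So ok = True

Answer: True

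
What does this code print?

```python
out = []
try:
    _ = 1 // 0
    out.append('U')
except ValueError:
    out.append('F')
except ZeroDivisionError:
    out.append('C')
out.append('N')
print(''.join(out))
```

Execution trace: 'C' (except ZeroDivisionError) → 'N' (after the try/except). Output: CN

Answer: CN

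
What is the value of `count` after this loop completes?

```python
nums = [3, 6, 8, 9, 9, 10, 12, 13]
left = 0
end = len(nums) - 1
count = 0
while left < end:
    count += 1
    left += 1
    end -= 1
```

Iterations until pointers meet (list length 8)
`count` takes the values: 0 → 1 → 2 → 3 → 4

Answer: 4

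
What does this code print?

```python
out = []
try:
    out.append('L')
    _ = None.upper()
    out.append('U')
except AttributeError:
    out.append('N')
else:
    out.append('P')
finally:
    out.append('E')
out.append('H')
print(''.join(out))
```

Execution trace: 'L' (try body) → 'N' (except AttributeError) → 'E' (finally) → 'H' (after the try/except). Output: LNEH

Answer: LNEH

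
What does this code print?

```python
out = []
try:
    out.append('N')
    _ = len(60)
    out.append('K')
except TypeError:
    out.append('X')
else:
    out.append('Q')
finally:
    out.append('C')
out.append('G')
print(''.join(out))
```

Execution trace: 'N' (try body) → 'X' (except TypeError) → 'C' (finally) → 'G' (after the try/except). Output: NXCG

Answer: NXCG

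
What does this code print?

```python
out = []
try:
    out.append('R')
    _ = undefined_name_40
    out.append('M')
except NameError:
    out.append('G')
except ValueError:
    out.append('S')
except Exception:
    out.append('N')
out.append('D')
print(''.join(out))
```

Execution trace: 'R' (try body) → 'G' (except NameError) → 'D' (after the try/except). Output: RGD

Answer: RGD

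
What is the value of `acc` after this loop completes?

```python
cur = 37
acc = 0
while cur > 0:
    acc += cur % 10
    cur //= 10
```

Sum digits of 37
`acc` takes the values: 0 → 7 → 10

Answer: 10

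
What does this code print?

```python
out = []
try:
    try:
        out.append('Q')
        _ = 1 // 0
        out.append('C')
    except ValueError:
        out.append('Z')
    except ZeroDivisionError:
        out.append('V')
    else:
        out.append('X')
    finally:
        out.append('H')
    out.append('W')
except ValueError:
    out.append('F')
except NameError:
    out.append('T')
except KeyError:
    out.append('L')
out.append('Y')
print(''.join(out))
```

Execution trace: 'Q' (inner try body) → 'V' (inner except ZeroDivisionError) → 'H' (inner finally) → 'W' (try body, no exception) → 'Y' (after the try/except). Output: QVHWY

Answer: QVHWY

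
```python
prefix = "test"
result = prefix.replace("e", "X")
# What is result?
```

Trace:
`prefix = "test"` → prefix = 'test'
`result = prefix.replace("e", "X")` → result = 'tXst'
So result = 'tXst'

Answer: 'tXst'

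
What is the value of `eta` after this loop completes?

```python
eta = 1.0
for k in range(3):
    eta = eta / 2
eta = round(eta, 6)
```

Halving LR 3 times: 1 / 2^3
`eta` takes the values: 1.0 → 0.5 → 0.25 → 0.125

Answer: 0.125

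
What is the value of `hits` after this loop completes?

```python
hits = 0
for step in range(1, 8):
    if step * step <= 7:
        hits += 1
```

Count numbers where step² ≤ 7
`hits` takes the values: 0 → 1 → 2

Answer: 2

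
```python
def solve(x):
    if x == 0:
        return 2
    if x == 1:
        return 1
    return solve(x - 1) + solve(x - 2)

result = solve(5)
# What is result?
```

Build up from base cases: solve(0)=2, solve(1)=1, solve(2)=3, solve(3)=4, solve(4)=7, solve(5)=11

Answer: 11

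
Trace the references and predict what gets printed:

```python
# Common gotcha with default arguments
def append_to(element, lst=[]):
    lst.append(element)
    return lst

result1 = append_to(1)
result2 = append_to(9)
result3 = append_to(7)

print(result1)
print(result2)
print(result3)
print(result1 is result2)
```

Key concept: mutable default argument gotcha.
Step by step:
`result1 = append_to(1)` → result1 = [1]
`result2 = append_to(9)` → result1 = [1, 9] (same object as result2); result2 = [1, 9] (same object as result1)
`result3 = append_to(7)` → result1 = [1, 9, 7] (same object as result2, result3); result2 = [1, 9, 7] (same object as result1, result3); result3 = [1, 9, 7] (same object as result1, result2)
`print(result1)` → prints [1, 9, 7]
`print(result2)` → prints [1, 9, 7]
`print(result3)` → prints [1, 9, 7]
`print(result1 is result2)` → prints True

Answer:
[1, 9, 7]
[1, 9, 7]
[1, 9, 7]
True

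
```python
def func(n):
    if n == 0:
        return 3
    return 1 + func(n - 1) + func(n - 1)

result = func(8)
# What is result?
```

func(n) = 1 + 2·func(n-1), func(0)=3. Closed form: (3+1)·2^8 - 1 = 1023.

Answer: 1023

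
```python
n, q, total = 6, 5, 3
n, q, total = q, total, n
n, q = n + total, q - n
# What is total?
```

Trace:
`n, q, total = 6, 5, 3` → n = 6; q = 5; total = 3
`n, q, total = q, total, n` → n = 5; q = 3; total = 6
`n, q = n + total, q - n` → n = 11; q = -2
So total = 6

Answer: 6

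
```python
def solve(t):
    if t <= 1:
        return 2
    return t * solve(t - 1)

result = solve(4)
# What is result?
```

solve(4) = 4 * 3 * 2 * 2 = 48

Answer: 48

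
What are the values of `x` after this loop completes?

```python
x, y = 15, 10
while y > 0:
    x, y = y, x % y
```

GCD of 15 and 10
`x` takes the values: 15 → 10 → 5

Answer: 5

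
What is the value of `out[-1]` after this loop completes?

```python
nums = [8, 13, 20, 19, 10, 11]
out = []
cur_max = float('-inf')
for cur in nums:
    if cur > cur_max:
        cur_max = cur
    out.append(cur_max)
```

Running max ends at 20
`out` takes the values: [] → [8] → [8, 13] → [8, 13, 20] → [8, 13, 20, 20] → [8, 13, 20, 20, 20] → [8, 13, 20, 20, 20, 20]
So `out[-1]` = 20

Answer: 20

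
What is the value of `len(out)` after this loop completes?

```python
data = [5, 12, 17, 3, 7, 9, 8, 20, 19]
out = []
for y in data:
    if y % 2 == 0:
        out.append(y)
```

Count even numbers in [5, 12, 17, 3, 7, 9, 8, 20, 19]
`out` takes the values: [] → [12] → [12, 8] → [12, 8, 20]
So `len(out)` = 3

Answer: 3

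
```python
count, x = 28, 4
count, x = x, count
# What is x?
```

Trace:
`count, x = 28, 4` → count = 28; x = 4
`count, x = x, count` → count = 4; x = 28
So x = 28

Answer: 28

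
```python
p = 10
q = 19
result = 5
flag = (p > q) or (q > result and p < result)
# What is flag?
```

Trace:
`p = 10` → p = 10
`q = 19` → q = 19
`result = 5` → result = 5
`flag = (p > q) or (q > result and p < result)` → flag = False
So flag = False

Answer: False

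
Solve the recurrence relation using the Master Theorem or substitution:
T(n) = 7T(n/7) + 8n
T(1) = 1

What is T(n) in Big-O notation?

By Master Theorem: a=7, b=7, f(n)=8n. Since log_7(7) = 1 and f(n) = Θ(n^1), Case 2 applies. T(n) = O(n log n).

Answer: O(n log n)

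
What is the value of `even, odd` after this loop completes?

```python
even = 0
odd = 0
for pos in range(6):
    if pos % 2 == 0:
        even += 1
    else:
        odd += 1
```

Count evens and odds in range(6)
`even, odd` takes the values: (0, 0) → (1, 0) → (1, 1) → (2, 1) → (2, 2) → (3, 2) → (3, 3)

Answer: 3, 3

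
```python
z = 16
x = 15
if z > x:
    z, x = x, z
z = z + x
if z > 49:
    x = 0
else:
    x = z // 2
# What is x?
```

Trace:
`z = 16` → z = 16
`x = 15` → x = 15
`if z > x: ...` → z > x is True → z = 15; x = 16
`z = z + x` → z = 31
`if z > 49: ...` → z > 49 is False, take else branch → x = 15
So x = 15

Answer: 15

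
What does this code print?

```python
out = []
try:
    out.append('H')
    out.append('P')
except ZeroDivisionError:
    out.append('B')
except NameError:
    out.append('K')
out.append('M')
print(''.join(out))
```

Execution trace: 'H' (try body) → 'P' (try body, no exception) → 'M' (after the try/except). Output: HPM

Answer: HPM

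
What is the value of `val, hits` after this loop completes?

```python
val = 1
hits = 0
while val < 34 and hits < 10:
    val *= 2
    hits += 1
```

Double until >= 34 or 10 iterations
`val, hits` takes the values: (1, 0) → (2, 0) → (2, 1) → (4, 1) → (4, 2) → (8, 2) → (8, 3) → (16, 3) → (16, 4) → (32, 4) → (32, 5) → (64, 5) → (64, 6)

Answer: 64, 6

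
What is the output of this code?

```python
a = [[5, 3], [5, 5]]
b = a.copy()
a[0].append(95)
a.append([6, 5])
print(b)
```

Key concept: shallow copy with nested lists.
Step by step:
`a = [[5, 3], [5, 5]]` → a = [[5, 3], [5, 5]]
`b = a.copy()` → b = [[5, 3], [5, 5]]
`a[0].append(95)` → a = [[5, 3, 95], [5, 5]]; b = [[5, 3, 95], [5, 5]]
`a.append([6, 5])` → a = [[5, 3, 95], [5, 5], [6, 5]]
`print(b)` → prints [[5, 3, 95], [5, 5]]

Answer: [[5, 3, 95], [5, 5]]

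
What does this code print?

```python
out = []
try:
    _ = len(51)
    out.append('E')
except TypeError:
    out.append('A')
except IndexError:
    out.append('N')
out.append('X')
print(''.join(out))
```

Execution trace: 'A' (except TypeError) → 'X' (after the try/except). Output: AX

Answer: AX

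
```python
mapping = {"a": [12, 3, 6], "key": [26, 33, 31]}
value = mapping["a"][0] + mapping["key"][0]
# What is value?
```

Trace:
`mapping = {"a": [12, 3, 6], "key": [26, 33, 31]}` → mapping = {'a': [12, 3, 6], 'key': [26, 33, 31]}
`value = mapping["a"][0] + mapping["key"][0]` → value = 38
So value = 38

Answer: 38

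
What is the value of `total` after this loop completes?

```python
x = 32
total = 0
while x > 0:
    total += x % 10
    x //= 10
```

Sum digits of 32
`total` takes the values: 0 → 2 → 5

Answer: 5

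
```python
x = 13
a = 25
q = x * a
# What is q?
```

Trace:
`x = 13` → x = 13
`a = 25` → a = 25
`q = x * a` → q = 325
So q = 325

Answer: 325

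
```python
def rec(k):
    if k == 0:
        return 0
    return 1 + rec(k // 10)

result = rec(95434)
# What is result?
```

Count of digits of 95434: 5

Answer: 5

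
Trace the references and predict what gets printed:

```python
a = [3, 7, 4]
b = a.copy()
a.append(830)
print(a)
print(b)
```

Key concept: list.copy() creates independent copy.
Step by step:
`a = [3, 7, 4]` → a = [3, 7, 4]
`b = a.copy()` → b = [3, 7, 4]
`a.append(830)` → a = [3, 7, 4, 830]
`print(a)` → prints [3, 7, 4, 830]
`print(b)` → prints [3, 7, 4]

Answer:
[3, 7, 4, 830]
[3, 7, 4]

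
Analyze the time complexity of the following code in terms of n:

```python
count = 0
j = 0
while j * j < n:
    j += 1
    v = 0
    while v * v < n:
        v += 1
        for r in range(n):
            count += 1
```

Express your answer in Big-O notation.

Each loop level contributes: √n × √n × n. Multiplying the contributions gives O(n^2).

Answer: O(n^2)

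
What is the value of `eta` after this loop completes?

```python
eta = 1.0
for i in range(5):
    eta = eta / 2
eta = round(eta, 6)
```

Halving LR 5 times: 1 / 2^5
`eta` takes the values: 1.0 → 0.5 → 0.25 → 0.125 → 0.0625 → 0.03125

Answer: 0.03125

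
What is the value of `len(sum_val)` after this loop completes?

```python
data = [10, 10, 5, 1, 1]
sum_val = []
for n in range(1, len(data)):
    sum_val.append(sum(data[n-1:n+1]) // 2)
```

Number of 2-element averages
`sum_val` takes the values: [] → [10] → [10, 7] → [10, 7, 3] → [10, 7, 3, 1]
So `len(sum_val)` = 4

Answer: 4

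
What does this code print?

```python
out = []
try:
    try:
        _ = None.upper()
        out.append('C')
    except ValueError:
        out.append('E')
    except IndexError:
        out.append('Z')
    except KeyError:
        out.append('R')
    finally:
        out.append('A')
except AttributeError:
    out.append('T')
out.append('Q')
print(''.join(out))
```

Execution trace: 'A' (finally) → 'T' (outer except AttributeError) → 'Q' (after the try/except). Output: ATQ

Answer: ATQ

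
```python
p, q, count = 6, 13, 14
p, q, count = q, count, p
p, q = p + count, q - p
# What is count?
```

Trace:
`p, q, count = 6, 13, 14` → p = 6; q = 13; count = 14
`p, q, count = q, count, p` → p = 13; q = 14; count = 6
`p, q = p + count, q - p` → p = 19; q = 1
So count = 6

Answer: 6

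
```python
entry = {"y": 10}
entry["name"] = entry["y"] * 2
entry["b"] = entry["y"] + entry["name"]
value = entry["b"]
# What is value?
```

Trace:
`entry = {"y": 10}` → entry = {'y': 10}
`entry["name"] = entry["y"] * 2` → entry = {'y': 10, 'name': 20}
`entry["b"] = entry["y"] + entry["name"]` → entry = {'y': 10, 'name': 20, 'b': 30}
`value = entry["b"]` → value = 30
So value = 30

Answer: 30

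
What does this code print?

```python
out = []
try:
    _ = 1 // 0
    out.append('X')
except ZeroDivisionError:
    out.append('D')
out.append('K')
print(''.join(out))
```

Execution trace: 'D' (except ZeroDivisionError) → 'K' (after the try/except). Output: DK

Answer: DK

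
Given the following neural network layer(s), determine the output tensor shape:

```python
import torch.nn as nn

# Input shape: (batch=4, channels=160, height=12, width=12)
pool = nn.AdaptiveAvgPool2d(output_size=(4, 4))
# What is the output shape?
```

Input: (4, 160, 12, 12) -> Output: (4, 160, 4, 4)

Answer: (4, 160, 4, 4)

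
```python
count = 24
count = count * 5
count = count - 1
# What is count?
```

Trace:
`count = 24` → count = 24
`count = count * 5` → count = 120
`count = count - 1` → count = 119
So count = 119

Answer: 119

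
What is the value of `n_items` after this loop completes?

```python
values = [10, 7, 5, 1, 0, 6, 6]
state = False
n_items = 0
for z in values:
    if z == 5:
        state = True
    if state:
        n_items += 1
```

Count elements after first 5 in [10, 7, 5, 1, 0, 6, 6]
`n_items` takes the values: 0 → 1 → 2 → 3 → 4 → 5

Answer: 5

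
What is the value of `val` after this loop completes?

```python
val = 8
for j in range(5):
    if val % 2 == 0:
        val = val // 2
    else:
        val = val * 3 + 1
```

Collatz-style transformation from 8
`val` takes the values: 8 → 4 → 2 → 1 → 4 → 2

Answer: 2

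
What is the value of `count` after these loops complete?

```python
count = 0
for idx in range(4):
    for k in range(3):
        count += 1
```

4 * 3 = 12
`count` takes the values: 0 → 1 → 2 → 3 → 4 → 5 → 6 → 7 → 8 → 9 → 10 → 11 → 12

Answer: 12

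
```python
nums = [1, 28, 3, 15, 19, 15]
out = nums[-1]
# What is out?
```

Trace:
`nums = [1, 28, 3, 15, 19, 15]` → nums = [1, 28, 3, 15, 19, 15]
`out = nums[-1]` → out = 15
So out = 15

Answer: 15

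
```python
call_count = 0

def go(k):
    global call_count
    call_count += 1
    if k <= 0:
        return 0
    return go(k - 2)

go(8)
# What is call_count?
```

Linear recursion stepping by 2: 5 calls from k=8 down to ≤0.

Answer: 5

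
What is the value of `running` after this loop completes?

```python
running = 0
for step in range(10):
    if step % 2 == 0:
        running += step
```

Sum of even numbers 0 to 9
`running` takes the values: 0 → 2 → 6 → 12 → 20

Answer: 20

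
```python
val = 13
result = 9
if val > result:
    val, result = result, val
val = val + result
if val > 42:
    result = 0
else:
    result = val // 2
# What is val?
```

Trace:
`val = 13` → val = 13
`result = 9` → result = 9
`if val > result: ...` → val > result is True → val = 9; result = 13
`val = val + result` → val = 22
`if val > 42: ...` → val > 42 is False, take else branch → result = 11
So val = 22

Answer: 22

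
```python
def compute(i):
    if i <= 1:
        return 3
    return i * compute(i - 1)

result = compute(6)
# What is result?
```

compute(6) = 6 * 5 * 4 * 3 * 2 * 3 = 2160

Answer: 2160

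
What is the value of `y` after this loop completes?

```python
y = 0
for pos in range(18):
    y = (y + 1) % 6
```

Increment mod 6, 18 times = 0
`y` takes the values: 0 → 1 → 2 → 3 → 4 → 5 → 0 → 1 → 2 → 3 → 4 → 5 → 0 → 1 → 2 → 3 → 4 → 5 → 0

Answer: 0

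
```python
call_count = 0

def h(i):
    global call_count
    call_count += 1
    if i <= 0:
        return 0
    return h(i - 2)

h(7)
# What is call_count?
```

Linear recursion stepping by 2: 5 calls from i=7 down to ≤0.

Answer: 5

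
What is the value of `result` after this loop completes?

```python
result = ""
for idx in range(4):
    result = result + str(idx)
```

Concatenate digits 0 to 3
`result` takes the values: "" → "0" → "01" → "012" → "0123"

Answer: "0123"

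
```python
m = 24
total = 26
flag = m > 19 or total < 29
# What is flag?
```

Trace:
`m = 24` → m = 24
`total = 26` → total = 26
`flag = m > 19 or total < 29` → flag = True
So flag = True

Answer: True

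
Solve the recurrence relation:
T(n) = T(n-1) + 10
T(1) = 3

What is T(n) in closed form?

Unrolling: T(n) = T(1) + 10·(n-1) = 3 + 10(n-1) = 10n - 7.

Answer: T(n) = 10n - 7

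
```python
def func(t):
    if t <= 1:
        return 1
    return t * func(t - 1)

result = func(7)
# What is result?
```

func(7) = 7 * 6 * 5 * 4 * 3 * 2 * 1 = 5040

Answer: 5040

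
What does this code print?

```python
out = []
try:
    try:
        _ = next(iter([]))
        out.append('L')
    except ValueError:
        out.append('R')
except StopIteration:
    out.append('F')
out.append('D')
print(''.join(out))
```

Execution trace: 'F' (outer except StopIteration) → 'D' (after the try/except). Output: FD

Answer: FD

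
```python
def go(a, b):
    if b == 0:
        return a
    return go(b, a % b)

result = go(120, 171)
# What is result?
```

go(120, 171) -> go(171, 120) -> go(120, 51) -> go(51, 18) -> go(18, 15) -> go(15, 3) -> go(3, 0) -> 3

Answer: 3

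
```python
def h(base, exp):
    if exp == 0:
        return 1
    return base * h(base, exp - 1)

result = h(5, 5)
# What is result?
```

h(5, 5) = 5 * 5 * 5 * 5 * 5 = 3125

Answer: 3125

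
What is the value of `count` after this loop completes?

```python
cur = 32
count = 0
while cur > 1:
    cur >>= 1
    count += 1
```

Count right shifts until 1
`count` takes the values: 0 → 1 → 2 → 3 → 4 → 5

Answer: 5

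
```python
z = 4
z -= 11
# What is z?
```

Trace:
`z = 4` → z = 4
`z -= 11` → z = -7
So z = -7

Answer: -7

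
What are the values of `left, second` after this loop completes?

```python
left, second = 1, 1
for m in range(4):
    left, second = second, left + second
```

Fibonacci: after 4 iterations
`left, second` takes the values: (1, 1) → (1, 2) → (2, 3) → (3, 5) → (5, 8)

Answer: 5, 8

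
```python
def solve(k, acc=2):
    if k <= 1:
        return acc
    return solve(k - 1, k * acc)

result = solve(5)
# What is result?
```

Accumulator trace (n, acc): (5, 2) -> (4, 10) -> (3, 40) -> (2, 120) -> (1, 240) -> return 240

Answer: 240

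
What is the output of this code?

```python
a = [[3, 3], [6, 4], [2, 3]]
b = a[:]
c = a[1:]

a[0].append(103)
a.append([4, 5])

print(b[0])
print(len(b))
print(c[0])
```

Key concept: slice with nested mutation.
Step by step:
`a = [[3, 3], [6, 4], [2, 3]]` → a = [[3, 3], [6, 4], [2, 3]]
`b = a[:]` → b = [[3, 3], [6, 4], [2, 3]]
`c = a[1:]` → c = [[6, 4], [2, 3]]
`a[0].append(103)` → a = [[3, 3, 103], [6, 4], [2, 3]]; b = [[3, 3, 103], [6, 4], [2, 3]]
`a.append([4, 5])` → a = [[3, 3, 103], [6, 4], [2, 3], [4, 5]]
`print(b[0])` → prints [3, 3, 103]
`print(len(b))` → prints 3
`print(c[0])` → prints [6, 4]

Answer:
[3, 3, 103]
3
[6, 4]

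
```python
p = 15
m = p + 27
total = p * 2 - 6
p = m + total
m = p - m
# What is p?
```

Trace:
`p = 15` → p = 15
`m = p + 27` → m = 42
`total = p * 2 - 6` → total = 24
`p = m + total` → p = 66
`m = p - m` → m = 24
So p = 66

Answer: 66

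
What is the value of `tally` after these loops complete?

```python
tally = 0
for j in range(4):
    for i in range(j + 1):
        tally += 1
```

Triangle: 1 + 2 + ... + 4
`tally` takes the values: 0 → 1 → 2 → 3 → 4 → 5 → 6 → 7 → 8 → 9 → 10

Answer: 10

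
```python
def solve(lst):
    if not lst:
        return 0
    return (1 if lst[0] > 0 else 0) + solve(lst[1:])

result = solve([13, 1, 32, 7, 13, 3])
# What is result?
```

Count of positive elements in [13, 1, 32, 7, 13, 3] = 6

Answer: 6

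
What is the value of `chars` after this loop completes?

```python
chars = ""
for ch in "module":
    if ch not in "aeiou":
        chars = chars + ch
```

Remove vowels from 'module'
`chars` takes the values: "" → "m" → "md" → "mdl"

Answer: "mdl"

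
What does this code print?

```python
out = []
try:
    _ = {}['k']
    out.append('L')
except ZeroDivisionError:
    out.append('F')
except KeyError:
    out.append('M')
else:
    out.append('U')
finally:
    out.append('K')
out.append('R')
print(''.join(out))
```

Execution trace: 'M' (except KeyError) → 'K' (finally) → 'R' (after the try/except). Output: MKR

Answer: MKR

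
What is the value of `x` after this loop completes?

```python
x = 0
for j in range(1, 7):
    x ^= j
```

XOR of 1 to 6
`x` takes the values: 0 → 1 → 3 → 0 → 4 → 1 → 7

Answer: 7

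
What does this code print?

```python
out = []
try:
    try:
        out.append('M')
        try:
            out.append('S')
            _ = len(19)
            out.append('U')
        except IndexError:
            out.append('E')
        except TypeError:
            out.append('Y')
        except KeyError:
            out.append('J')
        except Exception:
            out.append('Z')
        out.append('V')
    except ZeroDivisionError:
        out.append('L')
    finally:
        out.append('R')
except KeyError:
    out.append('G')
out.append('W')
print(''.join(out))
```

Execution trace: 'M' (try body) → 'S' (inner try body) → 'Y' (inner except TypeError) → 'V' (try body, no exception) → 'R' (finally) → 'W' (after the try/except). Output: MSYVRW

Answer: MSYVRW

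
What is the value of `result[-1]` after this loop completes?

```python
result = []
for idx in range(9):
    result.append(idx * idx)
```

Last element of squares 0 to 8
`result` takes the values: [] → [0] → [0, 1] → [0, 1, 4] → [0, 1, 4, 9] → [0, 1, 4, 9, 16] → [0, 1, 4, 9, 16, 25] → [0, 1, 4, 9, 16, 25, 36] → [0, 1, 4, 9, 16, 25, 36, 49] → [0, 1, 4, 9, 16, 25, 36, 49, 64]
So `result[-1]` = 64

Answer: 64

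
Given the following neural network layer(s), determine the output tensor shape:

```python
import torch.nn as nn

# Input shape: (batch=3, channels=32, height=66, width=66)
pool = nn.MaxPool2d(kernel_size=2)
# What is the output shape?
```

Input: (3, 32, 66, 66) -> Output: (3, 32, 33, 33)

Answer: (3, 32, 33, 33)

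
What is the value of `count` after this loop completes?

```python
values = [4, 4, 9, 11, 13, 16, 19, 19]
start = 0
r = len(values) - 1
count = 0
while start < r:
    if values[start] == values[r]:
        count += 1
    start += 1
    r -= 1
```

Count matching pairs from ends
`count` takes the values: 0

Answer: 0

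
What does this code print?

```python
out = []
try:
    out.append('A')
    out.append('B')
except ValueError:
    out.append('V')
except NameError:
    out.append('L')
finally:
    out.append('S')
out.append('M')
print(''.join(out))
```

Execution trace: 'A' (try body) → 'B' (try body, no exception) → 'S' (finally) → 'M' (after the try/except). Output: ABSM

Answer: ABSM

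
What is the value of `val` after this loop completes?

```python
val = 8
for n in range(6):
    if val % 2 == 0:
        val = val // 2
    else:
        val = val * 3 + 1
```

Collatz-style transformation from 8
`val` takes the values: 8 → 4 → 2 → 1 → 4 → 2 → 1

Answer: 1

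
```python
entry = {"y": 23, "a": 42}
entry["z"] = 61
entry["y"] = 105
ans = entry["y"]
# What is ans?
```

Trace:
`entry = {"y": 23, "a": 42}` → entry = {'y': 23, 'a': 42}
`entry["z"] = 61` → entry = {'y': 23, 'a': 42, 'z': 61}
`entry["y"] = 105` → entry = {'y': 105, 'a': 42, 'z': 61}
`ans = entry["y"]` → ans = 105
So ans = 105

Answer: 105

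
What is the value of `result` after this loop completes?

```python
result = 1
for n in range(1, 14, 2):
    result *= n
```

Product of 1, 3, 5, ... up to 13
`result` takes the values: 1 → 3 → 15 → 105 → 945 → 10395 → 135135

Answer: 135135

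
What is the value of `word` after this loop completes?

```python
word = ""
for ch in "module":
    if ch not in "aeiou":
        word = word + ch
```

Remove vowels from 'module'
`word` takes the values: "" → "m" → "md" → "mdl"

Answer: "mdl"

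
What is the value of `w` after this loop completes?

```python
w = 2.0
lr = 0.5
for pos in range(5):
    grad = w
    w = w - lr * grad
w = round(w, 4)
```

Gradient descent: w = 2.0 * (1 - 0.5)^5
`w` takes the values: 2.0 → 1.0 → 0.5 → 0.25 → 0.125 → 0.0625

Answer: 0.0625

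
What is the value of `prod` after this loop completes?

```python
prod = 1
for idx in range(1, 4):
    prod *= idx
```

3! = 6
`prod` takes the values: 1 → 2 → 6

Answer: 6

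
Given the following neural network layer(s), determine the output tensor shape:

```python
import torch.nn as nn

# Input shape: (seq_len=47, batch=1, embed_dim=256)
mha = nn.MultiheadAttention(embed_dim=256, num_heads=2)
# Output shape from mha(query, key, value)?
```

Input: (47, 1, 256) -> Output: (47, 1, 256)

Answer: (47, 1, 256)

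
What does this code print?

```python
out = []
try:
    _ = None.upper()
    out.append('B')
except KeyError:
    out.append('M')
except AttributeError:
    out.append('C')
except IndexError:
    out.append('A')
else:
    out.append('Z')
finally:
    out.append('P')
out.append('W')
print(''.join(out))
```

Execution trace: 'C' (except AttributeError) → 'P' (finally) → 'W' (after the try/except). Output: CPW

Answer: CPW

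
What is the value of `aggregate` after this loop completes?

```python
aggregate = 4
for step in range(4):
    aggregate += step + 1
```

Start at 4, add 1 to 4 = 14
`aggregate` takes the values: 4 → 5 → 7 → 10 → 14

Answer: 14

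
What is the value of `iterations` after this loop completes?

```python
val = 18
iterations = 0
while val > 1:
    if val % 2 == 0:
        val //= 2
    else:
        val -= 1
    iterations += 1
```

Steps to reduce 18 to 1
`iterations` takes the values: 0 → 1 → 2 → 3 → 4 → 5

Answer: 5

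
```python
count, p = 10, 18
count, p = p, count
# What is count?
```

Trace:
`count, p = 10, 18` → count = 10; p = 18
`count, p = p, count` → count = 18; p = 10
So count = 18

Answer: 18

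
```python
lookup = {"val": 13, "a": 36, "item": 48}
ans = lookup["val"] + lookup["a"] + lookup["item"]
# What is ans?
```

Trace:
`lookup = {"val": 13, "a": 36, "item": 48}` → lookup = {'val': 13, 'a': 36, 'item': 48}
`ans = lookup["val"] + lookup["a"] + lookup["item"]` → ans = 97
So ans = 97

Answer: 97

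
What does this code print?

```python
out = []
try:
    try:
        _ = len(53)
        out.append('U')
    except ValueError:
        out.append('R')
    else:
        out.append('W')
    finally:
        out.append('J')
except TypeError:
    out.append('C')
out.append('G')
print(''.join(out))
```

Execution trace: 'J' (finally) → 'C' (outer except TypeError) → 'G' (after the try/except). Output: JCG

Answer: JCG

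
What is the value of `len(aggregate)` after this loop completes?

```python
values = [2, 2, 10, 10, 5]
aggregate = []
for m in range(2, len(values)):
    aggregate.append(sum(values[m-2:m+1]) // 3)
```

Number of 3-element averages
`aggregate` takes the values: [] → [4] → [4, 7] → [4, 7, 8]
So `len(aggregate)` = 3

Answer: 3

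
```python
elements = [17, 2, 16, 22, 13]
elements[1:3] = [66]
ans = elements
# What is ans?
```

Trace:
`elements = [17, 2, 16, 22, 13]` → elements = [17, 2, 16, 22, 13]
`elements[1:3] = [66]` → elements = [17, 66, 22, 13]
`ans = elements` → ans = [17, 66, 22, 13]
So ans = [17, 66, 22, 13]

Answer: [17, 66, 22, 13]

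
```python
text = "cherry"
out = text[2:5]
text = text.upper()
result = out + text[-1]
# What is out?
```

Trace:
`text = "cherry"` → text = 'cherry'
`out = text[2:5]` → out = 'err'
`text = text.upper()` → text = 'CHERRY'
`result = out + text[-1]` → result = 'errY'
So out = 'err'

Answer: 'err'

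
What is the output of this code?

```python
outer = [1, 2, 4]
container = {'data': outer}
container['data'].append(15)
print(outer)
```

Key concept: dict holds reference to list.
Step by step:
`outer = [1, 2, 4]` → outer = [1, 2, 4]
`container = {'data': outer}` → container = {'data': [1, 2, 4]}
`container['data'].append(15)` → outer = [1, 2, 4, 15]; container = {'data': [1, 2, 4, 15]}
`print(outer)` → prints [1, 2, 4, 15]

Answer: [1, 2, 4, 15]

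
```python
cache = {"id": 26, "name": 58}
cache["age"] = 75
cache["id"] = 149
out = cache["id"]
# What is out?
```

Trace:
`cache = {"id": 26, "name": 58}` → cache = {'id': 26, 'name': 58}
`cache["age"] = 75` → cache = {'id': 26, 'name': 58, 'age': 75}
`cache["id"] = 149` → cache = {'id': 149, 'name': 58, 'age': 75}
`out = cache["id"]` → out = 149
So out = 149

Answer: 149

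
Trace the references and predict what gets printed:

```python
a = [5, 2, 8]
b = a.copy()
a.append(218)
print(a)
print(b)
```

Key concept: list.copy() creates independent copy.
Step by step:
`a = [5, 2, 8]` → a = [5, 2, 8]
`b = a.copy()` → b = [5, 2, 8]
`a.append(218)` → a = [5, 2, 8, 218]
`print(a)` → prints [5, 2, 8, 218]
`print(b)` → prints [5, 2, 8]

Answer:
[5, 2, 8, 218]
[5, 2, 8]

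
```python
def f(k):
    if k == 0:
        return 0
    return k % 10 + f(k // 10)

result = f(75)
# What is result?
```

Sum of digits of 75: 5 + 7 = 12

Answer: 12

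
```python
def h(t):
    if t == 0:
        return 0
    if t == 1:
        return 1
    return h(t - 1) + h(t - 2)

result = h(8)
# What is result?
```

Build up from base cases: h(0)=0, h(1)=1, h(2)=1, h(3)=2, h(4)=3, h(5)=5, h(6)=8, ..., h(8)=21

Answer: 21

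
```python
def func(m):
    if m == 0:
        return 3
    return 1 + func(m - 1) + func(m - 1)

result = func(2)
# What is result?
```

func(m) = 1 + 2·func(m-1), func(0)=3. Closed form: (3+1)·2^2 - 1 = 15.

Answer: 15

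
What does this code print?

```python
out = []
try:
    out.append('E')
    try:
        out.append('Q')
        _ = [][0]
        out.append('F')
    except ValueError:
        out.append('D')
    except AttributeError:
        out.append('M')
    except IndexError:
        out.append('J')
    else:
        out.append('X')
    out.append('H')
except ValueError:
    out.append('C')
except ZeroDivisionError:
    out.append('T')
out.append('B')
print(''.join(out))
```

Execution trace: 'E' (try body) → 'Q' (inner try body) → 'J' (inner except IndexError) → 'H' (try body, no exception) → 'B' (after the try/except). Output: EQJHB

Answer: EQJHB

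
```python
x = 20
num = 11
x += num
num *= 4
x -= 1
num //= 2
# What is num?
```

Trace:
`x = 20` → x = 20
`num = 11` → num = 11
`x += num` → x = 31
`num *= 4` → num = 44
`x -= 1` → x = 30
`num //= 2` → num = 22
So num = 22

Answer: 22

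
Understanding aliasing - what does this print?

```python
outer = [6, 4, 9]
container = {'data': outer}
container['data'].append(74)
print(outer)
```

Key concept: dict holds reference to list.
Step by step:
`outer = [6, 4, 9]` → outer = [6, 4, 9]
`container = {'data': outer}` → container = {'data': [6, 4, 9]}
`container['data'].append(74)` → outer = [6, 4, 9, 74]; container = {'data': [6, 4, 9, 74]}
`print(outer)` → prints [6, 4, 9, 74]

Answer: [6, 4, 9, 74]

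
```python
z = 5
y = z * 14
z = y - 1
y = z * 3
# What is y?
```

Trace:
`z = 5` → z = 5
`y = z * 14` → y = 70
`z = y - 1` → z = 69
`y = z * 3` → y = 207
So y = 207

Answer: 207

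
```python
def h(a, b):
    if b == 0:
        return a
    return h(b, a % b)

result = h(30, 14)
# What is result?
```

h(30, 14) -> h(14, 2) -> h(2, 0) -> 2

Answer: 2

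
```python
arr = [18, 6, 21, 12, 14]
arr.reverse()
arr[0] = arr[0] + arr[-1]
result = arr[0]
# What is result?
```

Trace:
`arr = [18, 6, 21, 12, 14]` → arr = [18, 6, 21, 12, 14]
`arr.reverse()` → arr = [14, 12, 21, 6, 18]
`arr[0] = arr[0] + arr[-1]` → arr = [32, 12, 21, 6, 18]
`result = arr[0]` → result = 32
So result = 32

Answer: 32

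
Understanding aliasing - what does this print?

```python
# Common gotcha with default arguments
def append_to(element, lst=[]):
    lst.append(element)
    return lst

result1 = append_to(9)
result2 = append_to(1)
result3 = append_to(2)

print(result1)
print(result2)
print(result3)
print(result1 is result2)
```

Key concept: mutable default argument gotcha.
Step by step:
`result1 = append_to(9)` → result1 = [9]
`result2 = append_to(1)` → result1 = [9, 1] (same object as result2); result2 = [9, 1] (same object as result1)
`result3 = append_to(2)` → result1 = [9, 1, 2] (same object as result2, result3); result2 = [9, 1, 2] (same object as result1, result3); result3 = [9, 1, 2] (same object as result1, result2)
`print(result1)` → prints [9, 1, 2]
`print(result2)` → prints [9, 1, 2]
`print(result3)` → prints [9, 1, 2]
`print(result1 is result2)` → prints True

Answer:
[9, 1, 2]
[9, 1, 2]
[9, 1, 2]
True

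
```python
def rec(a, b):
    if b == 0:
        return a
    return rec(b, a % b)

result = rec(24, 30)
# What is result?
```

rec(24, 30) -> rec(30, 24) -> rec(24, 6) -> rec(6, 0) -> 6

Answer: 6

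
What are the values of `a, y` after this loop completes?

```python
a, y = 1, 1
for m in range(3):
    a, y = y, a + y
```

Fibonacci: after 3 iterations
`a, y` takes the values: (1, 1) → (1, 2) → (2, 3) → (3, 5)

Answer: 3, 5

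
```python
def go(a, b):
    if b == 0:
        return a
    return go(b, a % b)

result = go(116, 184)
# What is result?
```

go(116, 184) -> go(184, 116) -> go(116, 68) -> go(68, 48) -> go(48, 20) -> go(20, 8) -> go(8, 4) -> go(4, 0) -> 4

Answer: 4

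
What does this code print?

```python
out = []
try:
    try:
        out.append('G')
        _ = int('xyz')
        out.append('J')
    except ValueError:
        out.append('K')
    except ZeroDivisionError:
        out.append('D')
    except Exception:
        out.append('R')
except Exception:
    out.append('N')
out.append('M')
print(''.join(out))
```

Execution trace: 'G' (inner try body) → 'K' (inner except ValueError) → 'M' (after the try/except). Output: GKM

Answer: GKM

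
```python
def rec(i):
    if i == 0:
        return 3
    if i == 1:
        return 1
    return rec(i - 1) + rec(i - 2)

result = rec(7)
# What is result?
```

Build up from base cases: rec(0)=3, rec(1)=1, rec(2)=4, rec(3)=5, rec(4)=9, rec(5)=14, rec(6)=23, ..., rec(7)=37

Answer: 37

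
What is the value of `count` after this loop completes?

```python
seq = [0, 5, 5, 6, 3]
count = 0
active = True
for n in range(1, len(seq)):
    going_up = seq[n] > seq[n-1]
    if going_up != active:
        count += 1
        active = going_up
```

Count direction changes in [0, 5, 5, 6, 3]
`count` takes the values: 0 → 1 → 2 → 3

Answer: 3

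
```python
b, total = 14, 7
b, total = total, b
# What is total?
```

Trace:
`b, total = 14, 7` → b = 14; total = 7
`b, total = total, b` → b = 7; total = 14
So total = 14

Answer: 14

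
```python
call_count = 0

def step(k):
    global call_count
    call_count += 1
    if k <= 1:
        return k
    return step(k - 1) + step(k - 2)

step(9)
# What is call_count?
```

Calls(k) = 1 + Calls(k-1) + Calls(k-2); Calls(0)=Calls(1)=1. For k=9 this gives 109.

Answer: 109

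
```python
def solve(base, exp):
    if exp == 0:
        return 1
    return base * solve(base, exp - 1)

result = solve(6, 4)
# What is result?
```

solve(6, 4) = 6 * 6 * 6 * 6 = 1296

Answer: 1296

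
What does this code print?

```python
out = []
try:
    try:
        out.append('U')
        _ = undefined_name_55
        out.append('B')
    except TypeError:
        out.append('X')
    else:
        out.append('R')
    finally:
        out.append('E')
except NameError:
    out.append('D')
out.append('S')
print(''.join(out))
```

Execution trace: 'U' (inner try body) → 'E' (inner finally) → 'D' (outer except NameError) → 'S' (after the try/except). Output: UEDS

Answer: UEDS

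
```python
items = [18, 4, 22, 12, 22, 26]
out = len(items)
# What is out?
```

Trace:
`items = [18, 4, 22, 12, 22, 26]` → items = [18, 4, 22, 12, 22, 26]
`out = len(items)` → out = 6
So out = 6

Answer: 6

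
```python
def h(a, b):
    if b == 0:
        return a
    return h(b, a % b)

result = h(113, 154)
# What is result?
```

h(113, 154) -> h(154, 113) -> h(113, 41) -> h(41, 31) -> h(31, 10) -> h(10, 1) -> h(1, 0) -> 1

Answer: 1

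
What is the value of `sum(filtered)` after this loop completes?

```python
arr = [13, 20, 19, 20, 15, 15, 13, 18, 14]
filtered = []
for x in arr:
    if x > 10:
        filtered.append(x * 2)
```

Sum of doubled values > 10
`filtered` takes the values: [] → [26] → [26, 40] → [26, 40, 38] → [26, 40, 38, 40] → [26, 40, 38, 40, 30] → [26, 40, 38, 40, 30, 30] → [26, 40, 38, 40, 30, 30, 26] → [26, 40, 38, 40, 30, 30, 26, 36] → [26, 40, 38, 40, 30, 30, 26, 36, 28]
So `sum(filtered)` = 294

Answer: 294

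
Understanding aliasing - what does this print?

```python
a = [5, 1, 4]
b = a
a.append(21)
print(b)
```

Key concept: basic list aliasing.
Step by step:
`a = [5, 1, 4]` → a = [5, 1, 4]
`b = a` → b = [5, 1, 4] (same object as a)
`a.append(21)` → a = [5, 1, 4, 21] (same object as b); b = [5, 1, 4, 21] (same object as a)
`print(b)` → prints [5, 1, 4, 21]

Answer: [5, 1, 4, 21]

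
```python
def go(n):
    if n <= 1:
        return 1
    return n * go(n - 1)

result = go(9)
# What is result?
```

go(9) = 9 * 8 * 7 * 6 * 5 * 4 * 3 * 2 * 1 = 362880

Answer: 362880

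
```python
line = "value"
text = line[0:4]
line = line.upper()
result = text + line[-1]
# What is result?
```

Trace:
`line = "value"` → line = 'value'
`text = line[0:4]` → text = 'valu'
`line = line.upper()` → line = 'VALUE'
`result = text + line[-1]` → result = 'valuE'
So result = 'valuE'

Answer: 'valuE'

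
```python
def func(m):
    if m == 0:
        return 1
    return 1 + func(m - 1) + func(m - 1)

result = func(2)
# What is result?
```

func(m) = 1 + 2·func(m-1), func(0)=1. Closed form: (1+1)·2^2 - 1 = 7.

Answer: 7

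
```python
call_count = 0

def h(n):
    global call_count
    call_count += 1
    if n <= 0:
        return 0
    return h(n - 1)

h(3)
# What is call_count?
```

Linear recursion stepping by 1: 4 calls from n=3 down to ≤0.

Answer: 4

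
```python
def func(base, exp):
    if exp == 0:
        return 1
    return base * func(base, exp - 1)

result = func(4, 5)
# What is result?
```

func(4, 5) = 4 * 4 * 4 * 4 * 4 = 1024

Answer: 1024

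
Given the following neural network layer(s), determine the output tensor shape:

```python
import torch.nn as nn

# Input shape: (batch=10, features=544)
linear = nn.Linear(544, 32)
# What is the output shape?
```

Input: (10, 544) -> Output: (10, 32)

Answer: (10, 32)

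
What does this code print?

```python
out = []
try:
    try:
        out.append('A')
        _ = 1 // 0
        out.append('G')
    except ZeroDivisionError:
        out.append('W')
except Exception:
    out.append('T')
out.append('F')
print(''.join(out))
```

Execution trace: 'A' (inner try body) → 'W' (inner except ZeroDivisionError) → 'F' (after the try/except). Output: AWF

Answer: AWF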